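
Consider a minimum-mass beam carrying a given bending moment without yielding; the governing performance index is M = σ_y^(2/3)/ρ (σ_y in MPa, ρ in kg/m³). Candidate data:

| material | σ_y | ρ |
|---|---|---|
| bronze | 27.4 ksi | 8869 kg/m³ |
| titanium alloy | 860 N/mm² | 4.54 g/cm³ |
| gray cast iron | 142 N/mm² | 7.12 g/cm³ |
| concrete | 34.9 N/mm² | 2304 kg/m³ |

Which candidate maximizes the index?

titanium alloy

In SI units:
  bronze: σ_y = 188.9 MPa, ρ = 8869 kg/m³
  titanium alloy: σ_y = 860.0 MPa, ρ = 4540 kg/m³
  gray cast iron: σ_y = 142.0 MPa, ρ = 7120 kg/m³
  concrete: σ_y = 34.90 MPa, ρ = 2304 kg/m³
  titanium alloy: M = 19.9×10⁻³
  concrete: M = 4.64×10⁻³
  gray cast iron: M = 3.82×10⁻³
  bronze: M = 3.71×10⁻³
Highest index: titanium alloy.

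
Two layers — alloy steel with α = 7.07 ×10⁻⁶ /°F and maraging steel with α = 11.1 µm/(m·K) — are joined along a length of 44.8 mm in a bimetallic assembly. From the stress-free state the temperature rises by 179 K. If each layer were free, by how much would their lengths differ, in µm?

13.0 µm

alloy steel: α = 7.07×10⁻⁶/°F × 9/5 = 12.7×10⁻⁶/K.
Δα = |12.7 − 11.1|×10⁻⁶/K = 1.63×10⁻⁶/K.
ΔL_mismatch = Δα·L·ΔT = 1.63×10⁻⁶ × 44.8 mm × 179.0 K = 13.0 µm.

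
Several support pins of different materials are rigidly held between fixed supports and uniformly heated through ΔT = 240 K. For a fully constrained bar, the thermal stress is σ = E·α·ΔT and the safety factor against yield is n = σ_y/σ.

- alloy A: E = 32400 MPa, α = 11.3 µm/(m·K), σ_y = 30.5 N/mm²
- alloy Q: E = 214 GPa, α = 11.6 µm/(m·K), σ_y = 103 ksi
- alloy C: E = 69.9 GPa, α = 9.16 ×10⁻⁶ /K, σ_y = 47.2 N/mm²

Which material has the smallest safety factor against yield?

With everything in SI (GPa, ×10⁻⁶/K, MPa):
  alloy A: E = 32.40, α = 11.3, σ_y = 30.50 → σ = 87.9 MPa, n = 0.347
  alloy Q: E = 214.0, α = 11.6, σ_y = 710.2 → σ = 596 MPa, n = 1.19
  alloy C: E = 69.90, α = 9.16, σ_y = 47.20 → σ = 154 MPa, n = 0.307
The minimum is alloy C at n = 0.307.

alloy C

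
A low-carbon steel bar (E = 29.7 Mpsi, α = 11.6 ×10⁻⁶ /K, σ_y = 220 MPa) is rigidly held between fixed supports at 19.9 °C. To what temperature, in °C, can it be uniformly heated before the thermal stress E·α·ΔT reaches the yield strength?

E = 29.7 Mpsi = 204.8 GPa.
E·α·ΔT = 220.0 MPa ⇒ ΔT = 220.0 / (204.8×10³ × 11.6×10⁻⁶) = 92.62 K.
T = 19.9 + 92.62 = 112.5 °C.

113 °C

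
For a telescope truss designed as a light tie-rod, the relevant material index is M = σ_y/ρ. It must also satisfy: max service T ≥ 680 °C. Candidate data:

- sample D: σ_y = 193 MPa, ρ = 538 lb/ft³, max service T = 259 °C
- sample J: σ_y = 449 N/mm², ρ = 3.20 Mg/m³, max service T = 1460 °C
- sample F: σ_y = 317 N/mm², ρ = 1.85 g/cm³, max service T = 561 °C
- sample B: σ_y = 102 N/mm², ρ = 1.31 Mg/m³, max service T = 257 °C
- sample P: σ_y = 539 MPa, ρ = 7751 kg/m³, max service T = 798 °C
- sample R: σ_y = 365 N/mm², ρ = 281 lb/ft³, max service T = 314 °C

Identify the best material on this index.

Screen on constraints: max service T ≥ 680 °C. Survivors: sample J, sample P.
Putting every candidate on a common basis:
  sample J: σ_y = 449.0 MPa, ρ = 3200 kg/m³
  sample P: σ_y = 539.0 MPa, ρ = 7751 kg/m³
  sample J: M = 140 kN·m/kg
  sample P: M = 69.5 kN·m/kg
Sample J ranks first.

sample J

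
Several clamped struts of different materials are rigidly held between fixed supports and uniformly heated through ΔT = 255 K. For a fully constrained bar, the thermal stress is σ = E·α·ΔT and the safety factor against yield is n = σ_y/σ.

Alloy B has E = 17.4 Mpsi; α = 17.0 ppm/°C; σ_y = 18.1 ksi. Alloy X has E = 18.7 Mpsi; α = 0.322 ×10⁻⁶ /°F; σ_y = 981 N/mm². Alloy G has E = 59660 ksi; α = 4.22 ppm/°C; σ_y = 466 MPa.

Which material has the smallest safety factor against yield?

alloy B

With everything in SI (GPa, ×10⁻⁶/K, MPa):
  alloy B: E = 120.0, α = 17.0, σ_y = 124.8 → σ = 520 MPa, n = 0.240
  alloy X: E = 128.9, α = 0.580, σ_y = 981.0 → σ = 19.1 MPa, n = 51.5
  alloy G: E = 411.3, α = 4.22, σ_y = 466.0 → σ = 443 MPa, n = 1.05
Smallest n: alloy B with n = 0.240.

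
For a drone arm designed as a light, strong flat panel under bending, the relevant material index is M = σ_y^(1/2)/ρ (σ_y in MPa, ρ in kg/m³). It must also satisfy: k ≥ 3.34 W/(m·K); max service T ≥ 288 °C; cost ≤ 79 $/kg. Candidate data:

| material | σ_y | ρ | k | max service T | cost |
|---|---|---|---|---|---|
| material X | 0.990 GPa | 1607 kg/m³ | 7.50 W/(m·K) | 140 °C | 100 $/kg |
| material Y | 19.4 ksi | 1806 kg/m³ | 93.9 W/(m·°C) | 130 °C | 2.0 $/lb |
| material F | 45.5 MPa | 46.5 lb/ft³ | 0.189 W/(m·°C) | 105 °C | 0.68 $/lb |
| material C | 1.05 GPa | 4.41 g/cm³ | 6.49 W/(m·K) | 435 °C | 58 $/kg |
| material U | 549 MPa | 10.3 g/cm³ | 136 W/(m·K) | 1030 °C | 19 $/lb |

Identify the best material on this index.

Screen on constraints: k ≥ 3.34 W/(m·K); max service T ≥ 288 °C; cost ≤ 79 $/kg. Survivors: material C, material U.
In SI units:
  material C: σ_y = 1050 MPa, ρ = 4410 kg/m³
  material U: σ_y = 549.0 MPa, ρ = 10300 kg/m³
  material C: M = 7.35×10⁻³
  material U: M = 2.27×10⁻³
Highest index: material C.

material C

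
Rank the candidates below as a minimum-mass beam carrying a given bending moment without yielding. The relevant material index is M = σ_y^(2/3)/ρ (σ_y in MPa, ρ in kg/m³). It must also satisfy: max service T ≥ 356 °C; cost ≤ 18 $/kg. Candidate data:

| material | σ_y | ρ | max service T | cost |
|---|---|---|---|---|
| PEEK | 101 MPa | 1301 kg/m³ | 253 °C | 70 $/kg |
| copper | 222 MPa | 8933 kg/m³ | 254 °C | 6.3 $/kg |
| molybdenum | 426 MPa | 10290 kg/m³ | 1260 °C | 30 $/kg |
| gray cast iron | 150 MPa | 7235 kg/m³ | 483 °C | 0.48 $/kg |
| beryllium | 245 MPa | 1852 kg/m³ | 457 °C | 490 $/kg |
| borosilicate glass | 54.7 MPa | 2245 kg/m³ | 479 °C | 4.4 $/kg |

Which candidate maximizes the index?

Screen on constraints: max service T ≥ 356 °C; cost ≤ 18 $/kg. Survivors: gray cast iron, borosilicate glass.
Computing M directly (units already consistent):
  borosilicate glass: M = 6.42×10⁻³
  gray cast iron: M = 3.90×10⁻³
Borosilicate glass ranks first.

borosilicate glass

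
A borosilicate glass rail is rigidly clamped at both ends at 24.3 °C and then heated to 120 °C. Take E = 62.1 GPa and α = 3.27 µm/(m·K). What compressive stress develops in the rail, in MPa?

ΔT = 95.70 K. Constrained thermal stress σ = E·α·ΔT = 62.10×10³ MPa × 3.27×10⁻⁶ × 95.70 = 19.4 MPa (compressive).

19.4 MPa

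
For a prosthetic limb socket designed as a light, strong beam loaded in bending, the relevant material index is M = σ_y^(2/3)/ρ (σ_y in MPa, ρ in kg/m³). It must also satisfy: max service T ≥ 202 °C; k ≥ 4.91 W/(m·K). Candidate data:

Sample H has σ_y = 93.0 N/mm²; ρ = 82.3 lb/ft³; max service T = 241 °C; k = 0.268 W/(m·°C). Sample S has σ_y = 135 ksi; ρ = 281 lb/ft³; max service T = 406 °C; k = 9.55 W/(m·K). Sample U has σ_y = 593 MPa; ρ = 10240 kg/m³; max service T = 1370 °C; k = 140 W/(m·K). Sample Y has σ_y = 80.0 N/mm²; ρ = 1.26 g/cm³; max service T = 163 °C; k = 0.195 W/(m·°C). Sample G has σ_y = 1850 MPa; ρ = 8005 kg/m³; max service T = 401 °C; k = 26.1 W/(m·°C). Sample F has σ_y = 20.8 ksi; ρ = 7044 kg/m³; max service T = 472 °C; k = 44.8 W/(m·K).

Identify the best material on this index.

sample S

Screen on constraints: max service T ≥ 202 °C; k ≥ 4.91 W/(m·K). Survivors: sample S, sample U, sample G, sample F.
In SI units:
  sample S: σ_y = 930.8 MPa, ρ = 4501 kg/m³
  sample U: σ_y = 593.0 MPa, ρ = 10240 kg/m³
  sample G: σ_y = 1850 MPa, ρ = 8005 kg/m³
  sample F: σ_y = 143.4 MPa, ρ = 7044 kg/m³
  sample S: M = 21.2×10⁻³
  sample G: M = 18.8×10⁻³
  sample U: M = 6.89×10⁻³
  sample F: M = 3.89×10⁻³
Sample S has the largest M.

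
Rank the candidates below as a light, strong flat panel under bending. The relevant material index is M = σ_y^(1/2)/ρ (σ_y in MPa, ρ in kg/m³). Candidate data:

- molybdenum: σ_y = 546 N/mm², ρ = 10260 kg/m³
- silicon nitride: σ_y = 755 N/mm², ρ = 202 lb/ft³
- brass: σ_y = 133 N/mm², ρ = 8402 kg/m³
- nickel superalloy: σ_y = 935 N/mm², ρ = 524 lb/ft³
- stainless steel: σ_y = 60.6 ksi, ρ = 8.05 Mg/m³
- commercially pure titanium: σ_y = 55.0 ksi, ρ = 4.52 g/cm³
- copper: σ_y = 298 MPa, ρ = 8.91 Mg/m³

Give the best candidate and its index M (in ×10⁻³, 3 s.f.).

silicon nitride, M = 8.49×10⁻³

In SI units:
  molybdenum: σ_y = 546.0 MPa, ρ = 10260 kg/m³
  silicon nitride: σ_y = 755.0 MPa, ρ = 3236 kg/m³
  brass: σ_y = 133.0 MPa, ρ = 8402 kg/m³
  nickel superalloy: σ_y = 935.0 MPa, ρ = 8394 kg/m³
  stainless steel: σ_y = 417.8 MPa, ρ = 8050 kg/m³
  commercially pure titanium: σ_y = 379.2 MPa, ρ = 4520 kg/m³
  copper: σ_y = 298.0 MPa, ρ = 8910 kg/m³
  silicon nitride: M = 8.49×10⁻³
  commercially pure titanium: M = 4.31×10⁻³
  nickel superalloy: M = 3.64×10⁻³
  stainless steel: M = 2.54×10⁻³
  molybdenum: M = 2.28×10⁻³
  copper: M = 1.94×10⁻³
  brass: M = 1.37×10⁻³
Silicon nitride has the largest M.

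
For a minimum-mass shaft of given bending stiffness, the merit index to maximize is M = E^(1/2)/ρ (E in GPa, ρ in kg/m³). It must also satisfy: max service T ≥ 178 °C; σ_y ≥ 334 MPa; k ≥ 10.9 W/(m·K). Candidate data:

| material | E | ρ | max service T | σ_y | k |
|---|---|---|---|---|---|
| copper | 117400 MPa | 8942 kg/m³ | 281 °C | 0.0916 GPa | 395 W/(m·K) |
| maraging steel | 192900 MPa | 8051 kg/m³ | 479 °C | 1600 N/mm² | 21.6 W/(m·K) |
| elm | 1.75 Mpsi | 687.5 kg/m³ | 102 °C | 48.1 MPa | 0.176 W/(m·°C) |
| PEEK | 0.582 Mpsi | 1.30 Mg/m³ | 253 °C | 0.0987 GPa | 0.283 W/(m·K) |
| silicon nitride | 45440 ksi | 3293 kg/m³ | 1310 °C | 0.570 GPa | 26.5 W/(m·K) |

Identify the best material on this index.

silicon nitride

Screen on constraints: max service T ≥ 178 °C; σ_y ≥ 334 MPa; k ≥ 10.9 W/(m·K). Survivors: maraging steel, silicon nitride.
Normalizing units and computing the index:
  maraging steel: E = 192.9 GPa, ρ = 8051 kg/m³
  silicon nitride: E = 313.3 GPa, ρ = 3293 kg/m³
  silicon nitride: M = 5.38×10⁻³
  maraging steel: M = 1.73×10⁻³
Silicon nitride ranks first.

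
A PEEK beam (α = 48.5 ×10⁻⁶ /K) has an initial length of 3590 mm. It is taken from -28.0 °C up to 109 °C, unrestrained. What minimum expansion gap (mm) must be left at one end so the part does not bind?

ΔT = 109 − (-28.0) = 137.0 K.
ΔL = α·L₀·ΔT = 48.5×10⁻⁶ × 3590 mm × 137.0 K = 23.9 mm.

23.9 mm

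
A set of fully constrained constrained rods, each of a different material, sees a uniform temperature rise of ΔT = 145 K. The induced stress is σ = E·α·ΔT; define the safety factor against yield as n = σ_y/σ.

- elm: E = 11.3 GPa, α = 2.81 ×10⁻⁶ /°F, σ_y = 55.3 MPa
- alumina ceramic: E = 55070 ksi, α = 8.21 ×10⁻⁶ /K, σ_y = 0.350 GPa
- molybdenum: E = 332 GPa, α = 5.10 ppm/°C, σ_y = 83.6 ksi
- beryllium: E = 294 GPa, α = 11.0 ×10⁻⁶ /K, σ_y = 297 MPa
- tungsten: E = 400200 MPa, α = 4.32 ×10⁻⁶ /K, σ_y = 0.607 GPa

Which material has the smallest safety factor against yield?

Converting E to GPa, α to ×10⁻⁶/K, σ_y to MPa, then σ and n for each:
  elm: E = 11.30, α = 5.06, σ_y = 55.30 → σ = 8.29 MPa, n = 6.67
  alumina ceramic: E = 379.7, α = 8.21, σ_y = 350.0 → σ = 452 MPa, n = 0.774
  molybdenum: E = 332.0, α = 5.10, σ_y = 576.4 → σ = 246 MPa, n = 2.35
  beryllium: E = 294.0, α = 11.0, σ_y = 297.0 → σ = 469 MPa, n = 0.633
  tungsten: E = 400.2, α = 4.32, σ_y = 607.0 → σ = 251 MPa, n = 2.42
The minimum is beryllium at n = 0.633.

beryllium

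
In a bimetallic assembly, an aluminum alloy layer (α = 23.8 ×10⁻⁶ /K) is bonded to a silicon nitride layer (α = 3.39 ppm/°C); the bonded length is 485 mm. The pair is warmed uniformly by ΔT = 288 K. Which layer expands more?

aluminum alloy

α(aluminum alloy) = 23.8×10⁻⁶/K vs α(silicon nitride) = 3.39×10⁻⁶/K.
Higher α expands more for the same ΔT: aluminum alloy.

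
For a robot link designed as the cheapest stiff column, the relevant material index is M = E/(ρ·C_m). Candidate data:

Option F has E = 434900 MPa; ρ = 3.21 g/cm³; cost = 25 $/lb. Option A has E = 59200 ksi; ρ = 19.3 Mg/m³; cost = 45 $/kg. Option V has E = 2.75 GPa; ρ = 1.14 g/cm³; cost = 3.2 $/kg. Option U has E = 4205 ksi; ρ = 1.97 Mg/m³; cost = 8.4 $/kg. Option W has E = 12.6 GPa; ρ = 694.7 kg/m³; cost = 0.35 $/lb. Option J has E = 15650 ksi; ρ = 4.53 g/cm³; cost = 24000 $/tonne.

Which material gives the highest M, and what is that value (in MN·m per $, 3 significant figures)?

option W, M = 23.5 MN·m per $

Convert each candidate to consistent units, then evaluate M:
  option F: E = 434.9 GPa, ρ = 3210 kg/m³, cost = 55.11 $/kg
  option A: E = 408.2 GPa, ρ = 19300 kg/m³, cost = 45.00 $/kg
  option V: E = 2.750 GPa, ρ = 1140 kg/m³, cost = 3.200 $/kg
  option U: E = 28.99 GPa, ρ = 1970 kg/m³, cost = 8.400 $/kg
  option W: E = 12.60 GPa, ρ = 694.7 kg/m³, cost = 0.7716 $/kg
  option J: E = 107.9 GPa, ρ = 4530 kg/m³, cost = 24.00 $/kg
  option W: M = 23.5 MN·m per $
  option F: M = 2.46 MN·m per $
  option U: M = 1.75 MN·m per $
  option J: M = 0.992 MN·m per $
  option V: M = 0.754 MN·m per $
  option A: M = 0.470 MN·m per $
The maximum is for option W.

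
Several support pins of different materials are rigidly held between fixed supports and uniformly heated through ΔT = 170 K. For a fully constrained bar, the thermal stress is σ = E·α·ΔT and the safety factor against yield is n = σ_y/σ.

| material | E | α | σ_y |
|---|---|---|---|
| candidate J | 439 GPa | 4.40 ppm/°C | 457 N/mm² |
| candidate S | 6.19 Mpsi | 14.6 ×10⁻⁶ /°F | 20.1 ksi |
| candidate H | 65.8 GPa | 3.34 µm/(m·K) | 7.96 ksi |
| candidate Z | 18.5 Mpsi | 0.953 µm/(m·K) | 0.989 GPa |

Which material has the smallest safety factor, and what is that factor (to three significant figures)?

candidate S, n = 0.727

With everything in SI (GPa, ×10⁻⁶/K, MPa):
  candidate J: E = 439.0, α = 4.40, σ_y = 457.0 → σ = 328 MPa, n = 1.39
  candidate S: E = 42.68, α = 26.3, σ_y = 138.6 → σ = 191 MPa, n = 0.727
  candidate H: E = 65.80, α = 3.34, σ_y = 54.88 → σ = 37.4 MPa, n = 1.47
  candidate Z: E = 127.6, α = 0.953, σ_y = 989.0 → σ = 20.7 MPa, n = 47.9
The minimum is candidate S at n = 0.727.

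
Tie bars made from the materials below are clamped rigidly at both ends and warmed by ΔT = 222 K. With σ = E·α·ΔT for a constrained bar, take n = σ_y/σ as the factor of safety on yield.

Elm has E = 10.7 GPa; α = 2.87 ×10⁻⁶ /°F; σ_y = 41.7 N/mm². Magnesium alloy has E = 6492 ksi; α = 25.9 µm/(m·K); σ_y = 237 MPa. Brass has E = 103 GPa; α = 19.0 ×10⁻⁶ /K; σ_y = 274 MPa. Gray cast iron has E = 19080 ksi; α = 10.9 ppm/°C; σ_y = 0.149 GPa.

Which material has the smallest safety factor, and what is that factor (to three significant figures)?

Per material, after unit conversion:
  elm: E = 10.70, α = 5.17, σ_y = 41.70 → σ = 12.3 MPa, n = 3.40
  magnesium alloy: E = 44.76, α = 25.9, σ_y = 237.0 → σ = 257 MPa, n = 0.921
  brass: E = 103.0, α = 19.0, σ_y = 274.0 → σ = 434 MPa, n = 0.631
  gray cast iron: E = 131.6, α = 10.9, σ_y = 149.0 → σ = 318 MPa, n = 0.468
The minimum is gray cast iron at n = 0.468.

gray cast iron, n = 0.468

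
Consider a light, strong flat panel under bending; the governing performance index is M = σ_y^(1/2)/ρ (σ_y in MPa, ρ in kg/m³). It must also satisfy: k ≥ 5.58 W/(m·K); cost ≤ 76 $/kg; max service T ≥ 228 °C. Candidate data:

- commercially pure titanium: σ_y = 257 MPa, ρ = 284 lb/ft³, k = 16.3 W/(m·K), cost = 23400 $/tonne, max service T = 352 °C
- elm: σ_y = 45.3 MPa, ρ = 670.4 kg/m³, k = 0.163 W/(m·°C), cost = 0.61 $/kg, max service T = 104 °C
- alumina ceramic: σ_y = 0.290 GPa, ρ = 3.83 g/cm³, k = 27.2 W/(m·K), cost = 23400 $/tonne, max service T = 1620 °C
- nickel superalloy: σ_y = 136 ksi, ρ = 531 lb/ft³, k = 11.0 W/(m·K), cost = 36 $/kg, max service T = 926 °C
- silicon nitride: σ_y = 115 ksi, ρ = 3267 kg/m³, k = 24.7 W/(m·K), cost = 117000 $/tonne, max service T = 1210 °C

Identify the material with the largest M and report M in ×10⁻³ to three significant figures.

alumina ceramic, M = 4.45×10⁻³

Screen on constraints: k ≥ 5.58 W/(m·K); cost ≤ 76 $/kg; max service T ≥ 228 °C. Survivors: commercially pure titanium, alumina ceramic, nickel superalloy.
Normalizing units and computing the index:
  commercially pure titanium: σ_y = 257.0 MPa, ρ = 4549 kg/m³
  alumina ceramic: σ_y = 290.0 MPa, ρ = 3830 kg/m³
  nickel superalloy: σ_y = 937.7 MPa, ρ = 8506 kg/m³
  alumina ceramic: M = 4.45×10⁻³
  nickel superalloy: M = 3.60×10⁻³
  commercially pure titanium: M = 3.52×10⁻³
Alumina ceramic has the largest M.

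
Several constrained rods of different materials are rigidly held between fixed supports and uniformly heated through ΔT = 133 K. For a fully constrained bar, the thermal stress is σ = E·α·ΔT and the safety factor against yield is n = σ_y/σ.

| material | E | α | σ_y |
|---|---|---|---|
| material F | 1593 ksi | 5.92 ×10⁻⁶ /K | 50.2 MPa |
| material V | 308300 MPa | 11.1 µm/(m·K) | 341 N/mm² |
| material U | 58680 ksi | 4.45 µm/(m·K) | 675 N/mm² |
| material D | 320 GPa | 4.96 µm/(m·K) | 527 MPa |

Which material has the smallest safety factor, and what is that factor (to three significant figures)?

material V, n = 0.749

With everything in SI (GPa, ×10⁻⁶/K, MPa):
  material F: E = 10.98, α = 5.92, σ_y = 50.20 → σ = 8.65 MPa, n = 5.80
  material V: E = 308.3, α = 11.1, σ_y = 341.0 → σ = 455 MPa, n = 0.749
  material U: E = 404.6, α = 4.45, σ_y = 675.0 → σ = 239 MPa, n = 2.82
  material D: E = 320.0, α = 4.96, σ_y = 527.0 → σ = 211 MPa, n = 2.50
The minimum is material V at n = 0.749.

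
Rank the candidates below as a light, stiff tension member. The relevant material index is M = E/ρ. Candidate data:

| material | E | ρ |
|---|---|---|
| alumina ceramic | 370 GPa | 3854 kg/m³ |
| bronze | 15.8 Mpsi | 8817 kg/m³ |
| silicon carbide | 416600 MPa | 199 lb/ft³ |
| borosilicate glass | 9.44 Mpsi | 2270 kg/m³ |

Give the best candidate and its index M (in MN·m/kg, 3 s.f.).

Convert each candidate to consistent units, then evaluate M:
  alumina ceramic: E = 370.0 GPa, ρ = 3854 kg/m³
  bronze: E = 108.9 GPa, ρ = 8817 kg/m³
  silicon carbide: E = 416.6 GPa, ρ = 3188 kg/m³
  borosilicate glass: E = 65.09 GPa, ρ = 2270 kg/m³
  silicon carbide: M = 131 MN·m/kg
  alumina ceramic: M = 96.0 MN·m/kg
  borosilicate glass: M = 28.7 MN·m/kg
  bronze: M = 12.4 MN·m/kg
Silicon carbide has the largest M.

silicon carbide, M = 131 MN·m/kg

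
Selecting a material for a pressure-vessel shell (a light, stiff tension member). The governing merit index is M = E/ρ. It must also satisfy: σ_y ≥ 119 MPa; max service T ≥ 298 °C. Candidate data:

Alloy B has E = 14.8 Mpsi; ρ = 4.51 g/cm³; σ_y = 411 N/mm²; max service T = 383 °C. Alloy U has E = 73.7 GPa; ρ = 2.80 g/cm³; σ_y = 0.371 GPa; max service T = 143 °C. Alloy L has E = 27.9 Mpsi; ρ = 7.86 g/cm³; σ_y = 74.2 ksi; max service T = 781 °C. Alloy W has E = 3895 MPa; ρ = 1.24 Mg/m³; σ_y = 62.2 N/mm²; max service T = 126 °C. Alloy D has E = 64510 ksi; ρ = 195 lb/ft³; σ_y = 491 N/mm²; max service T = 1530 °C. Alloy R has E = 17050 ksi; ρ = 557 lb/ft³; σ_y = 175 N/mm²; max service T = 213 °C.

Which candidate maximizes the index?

alloy D

Screen on constraints: σ_y ≥ 119 MPa; max service T ≥ 298 °C. Survivors: alloy B, alloy L, alloy D.
Convert each candidate to consistent units, then evaluate M:
  alloy B: E = 102.0 GPa, ρ = 4510 kg/m³
  alloy L: E = 192.4 GPa, ρ = 7860 kg/m³
  alloy D: E = 444.8 GPa, ρ = 3124 kg/m³
  alloy D: M = 142 MN·m/kg
  alloy L: M = 24.5 MN·m/kg
  alloy B: M = 22.6 MN·m/kg
Alloy D ranks first.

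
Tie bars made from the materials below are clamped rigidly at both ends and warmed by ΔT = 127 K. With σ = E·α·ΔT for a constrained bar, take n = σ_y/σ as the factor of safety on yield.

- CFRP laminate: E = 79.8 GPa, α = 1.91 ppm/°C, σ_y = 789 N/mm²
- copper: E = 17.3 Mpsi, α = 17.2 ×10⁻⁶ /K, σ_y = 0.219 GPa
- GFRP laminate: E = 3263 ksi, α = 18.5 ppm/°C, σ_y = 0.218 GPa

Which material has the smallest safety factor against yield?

In consistent units (E in GPa, α in ×10⁻⁶/K, σ_y in MPa):
  CFRP laminate: E = 79.80, α = 1.91, σ_y = 789.0 → σ = 19.4 MPa, n = 40.8
  copper: E = 119.3, α = 17.2, σ_y = 219.0 → σ = 261 MPa, n = 0.841
  GFRP laminate: E = 22.50, α = 18.5, σ_y = 218.0 → σ = 52.9 MPa, n = 4.12
Smallest n: copper with n = 0.841.

copper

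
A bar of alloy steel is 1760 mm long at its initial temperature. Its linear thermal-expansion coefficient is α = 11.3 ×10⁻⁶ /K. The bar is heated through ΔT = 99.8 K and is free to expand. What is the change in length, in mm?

ΔL = α·L₀·ΔT = 11.3×10⁻⁶ × 1760 mm × 99.80 K = 1.98 mm.

1.98 mm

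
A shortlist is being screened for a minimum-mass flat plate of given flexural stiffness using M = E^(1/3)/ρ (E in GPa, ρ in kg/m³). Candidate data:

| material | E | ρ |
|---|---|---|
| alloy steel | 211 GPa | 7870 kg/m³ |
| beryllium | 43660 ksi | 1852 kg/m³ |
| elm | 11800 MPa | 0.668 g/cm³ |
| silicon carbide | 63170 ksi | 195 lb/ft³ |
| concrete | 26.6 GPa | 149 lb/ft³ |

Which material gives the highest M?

Normalizing units and computing the index:
  alloy steel: E = 211.0 GPa, ρ = 7870 kg/m³
  beryllium: E = 301.0 GPa, ρ = 1852 kg/m³
  elm: E = 11.80 GPa, ρ = 668.0 kg/m³
  silicon carbide: E = 435.5 GPa, ρ = 3124 kg/m³
  concrete: E = 26.60 GPa, ρ = 2387 kg/m³
  beryllium: M = 3.62×10⁻³
  elm: M = 3.41×10⁻³
  silicon carbide: M = 2.43×10⁻³
  concrete: M = 1.25×10⁻³
  alloy steel: M = 0.756×10⁻³
Highest index: beryllium.

beryllium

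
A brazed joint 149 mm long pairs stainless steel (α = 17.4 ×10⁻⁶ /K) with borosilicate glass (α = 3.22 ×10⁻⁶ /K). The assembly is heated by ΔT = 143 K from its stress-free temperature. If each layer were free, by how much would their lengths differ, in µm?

Δα = |17.4 − 3.22|×10⁻⁶/K = 14.2×10⁻⁶/K.
ΔL_mismatch = Δα·L·ΔT = 14.2×10⁻⁶ × 149.0 mm × 143.0 K = 302 µm.

302 µm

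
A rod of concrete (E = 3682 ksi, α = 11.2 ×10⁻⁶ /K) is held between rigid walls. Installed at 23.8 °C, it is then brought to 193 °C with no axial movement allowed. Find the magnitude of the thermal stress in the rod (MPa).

48.1 MPa

E = 3682 ksi = 25.39 GPa.
ΔT = 169.2 K. Constrained thermal stress σ = E·α·ΔT = 25.39×10³ MPa × 11.2×10⁻⁶ × 169.2 = 48.1 MPa (compressive).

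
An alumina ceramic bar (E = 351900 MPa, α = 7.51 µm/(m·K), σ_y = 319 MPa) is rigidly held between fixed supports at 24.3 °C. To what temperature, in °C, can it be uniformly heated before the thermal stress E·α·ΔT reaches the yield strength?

145 °C

E = 351900 MPa = 351.9 GPa.
E·α·ΔT = 319.0 MPa ⇒ ΔT = 319.0 / (351.9×10³ × 7.51×10⁻⁶) = 120.7 K.
T = 24.3 + 120.7 = 145.0 °C.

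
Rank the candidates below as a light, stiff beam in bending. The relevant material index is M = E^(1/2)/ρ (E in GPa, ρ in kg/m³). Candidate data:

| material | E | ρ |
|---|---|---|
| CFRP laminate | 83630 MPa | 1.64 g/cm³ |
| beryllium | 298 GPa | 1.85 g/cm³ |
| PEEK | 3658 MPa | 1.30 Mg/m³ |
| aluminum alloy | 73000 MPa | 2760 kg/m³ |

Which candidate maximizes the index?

beryllium

Normalizing units and computing the index:
  CFRP laminate: E = 83.63 GPa, ρ = 1640 kg/m³
  beryllium: E = 298.0 GPa, ρ = 1850 kg/m³
  PEEK: E = 3.658 GPa, ρ = 1300 kg/m³
  aluminum alloy: E = 73.00 GPa, ρ = 2760 kg/m³
  beryllium: M = 9.33×10⁻³
  CFRP laminate: M = 5.58×10⁻³
  aluminum alloy: M = 3.10×10⁻³
  PEEK: M = 1.47×10⁻³
Beryllium has the largest M.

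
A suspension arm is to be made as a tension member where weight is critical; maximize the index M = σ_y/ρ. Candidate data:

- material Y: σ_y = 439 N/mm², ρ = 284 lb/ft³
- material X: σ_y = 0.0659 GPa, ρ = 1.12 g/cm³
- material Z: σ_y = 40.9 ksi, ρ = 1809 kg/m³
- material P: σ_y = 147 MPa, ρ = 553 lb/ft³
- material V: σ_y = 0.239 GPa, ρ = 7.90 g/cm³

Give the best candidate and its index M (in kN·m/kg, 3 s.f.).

Convert each candidate to consistent units, then evaluate M:
  material Y: σ_y = 439.0 MPa, ρ = 4549 kg/m³
  material X: σ_y = 65.90 MPa, ρ = 1120 kg/m³
  material Z: σ_y = 282.0 MPa, ρ = 1809 kg/m³
  material P: σ_y = 147.0 MPa, ρ = 8858 kg/m³
  material V: σ_y = 239.0 MPa, ρ = 7900 kg/m³
  material Z: M = 156 kN·m/kg
  material Y: M = 96.5 kN·m/kg
  material X: M = 58.8 kN·m/kg
  material V: M = 30.3 kN·m/kg
  material P: M = 16.6 kN·m/kg
Highest index: material Z.

material Z, M = 156 kN·m/kg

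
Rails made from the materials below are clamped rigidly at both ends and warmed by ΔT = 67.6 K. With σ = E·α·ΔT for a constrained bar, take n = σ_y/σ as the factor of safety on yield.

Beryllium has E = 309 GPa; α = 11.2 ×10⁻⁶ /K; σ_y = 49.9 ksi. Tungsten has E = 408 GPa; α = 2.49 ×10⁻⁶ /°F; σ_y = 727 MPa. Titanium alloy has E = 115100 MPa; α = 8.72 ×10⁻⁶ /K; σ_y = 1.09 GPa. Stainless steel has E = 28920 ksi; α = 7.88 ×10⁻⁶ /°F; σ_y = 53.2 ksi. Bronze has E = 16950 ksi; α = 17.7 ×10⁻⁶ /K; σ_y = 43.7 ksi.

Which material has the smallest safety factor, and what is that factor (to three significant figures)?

beryllium, n = 1.47

Per material, after unit conversion:
  beryllium: E = 309.0, α = 11.2, σ_y = 344.0 → σ = 234 MPa, n = 1.47
  tungsten: E = 408.0, α = 4.48, σ_y = 727.0 → σ = 124 MPa, n = 5.88
  titanium alloy: E = 115.1, α = 8.72, σ_y = 1090 → σ = 67.8 MPa, n = 16.1
  stainless steel: E = 199.4, α = 14.2, σ_y = 366.8 → σ = 191 MPa, n = 1.92
  bronze: E = 116.9, α = 17.7, σ_y = 301.3 → σ = 140 MPa, n = 2.15
Smallest n: beryllium with n = 1.47.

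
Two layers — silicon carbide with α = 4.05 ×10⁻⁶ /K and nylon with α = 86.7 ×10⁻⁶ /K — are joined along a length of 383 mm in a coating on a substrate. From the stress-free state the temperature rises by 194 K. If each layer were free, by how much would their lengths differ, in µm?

Δα = |4.05 − 86.7|×10⁻⁶/K = 82.7×10⁻⁶/K.
ΔL_mismatch = Δα·L·ΔT = 82.7×10⁻⁶ × 383.0 mm × 194.0 K = 6140 µm.

6140 µm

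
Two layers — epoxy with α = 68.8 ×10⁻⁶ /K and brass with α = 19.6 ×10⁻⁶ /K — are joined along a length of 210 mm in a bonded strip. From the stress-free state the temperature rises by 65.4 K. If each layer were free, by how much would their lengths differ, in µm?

676 µm

Δα = |68.8 − 19.6|×10⁻⁶/K = 49.2×10⁻⁶/K.
ΔL_mismatch = Δα·L·ΔT = 49.2×10⁻⁶ × 210.0 mm × 65.4 K = 676 µm.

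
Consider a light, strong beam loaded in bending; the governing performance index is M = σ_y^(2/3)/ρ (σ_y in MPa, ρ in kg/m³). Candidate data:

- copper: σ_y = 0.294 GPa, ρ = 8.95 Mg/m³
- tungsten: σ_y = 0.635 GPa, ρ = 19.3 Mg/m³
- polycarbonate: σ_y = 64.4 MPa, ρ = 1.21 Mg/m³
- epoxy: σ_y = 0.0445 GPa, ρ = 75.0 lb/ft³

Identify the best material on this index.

polycarbonate

After converting to SI:
  copper: σ_y = 294.0 MPa, ρ = 8950 kg/m³
  tungsten: σ_y = 635.0 MPa, ρ = 19300 kg/m³
  polycarbonate: σ_y = 64.40 MPa, ρ = 1210 kg/m³
  epoxy: σ_y = 44.50 MPa, ρ = 1201 kg/m³
  polycarbonate: M = 13.3×10⁻³
  epoxy: M = 10.5×10⁻³
  copper: M = 4.94×10⁻³
  tungsten: M = 3.83×10⁻³
The maximum is for polycarbonate.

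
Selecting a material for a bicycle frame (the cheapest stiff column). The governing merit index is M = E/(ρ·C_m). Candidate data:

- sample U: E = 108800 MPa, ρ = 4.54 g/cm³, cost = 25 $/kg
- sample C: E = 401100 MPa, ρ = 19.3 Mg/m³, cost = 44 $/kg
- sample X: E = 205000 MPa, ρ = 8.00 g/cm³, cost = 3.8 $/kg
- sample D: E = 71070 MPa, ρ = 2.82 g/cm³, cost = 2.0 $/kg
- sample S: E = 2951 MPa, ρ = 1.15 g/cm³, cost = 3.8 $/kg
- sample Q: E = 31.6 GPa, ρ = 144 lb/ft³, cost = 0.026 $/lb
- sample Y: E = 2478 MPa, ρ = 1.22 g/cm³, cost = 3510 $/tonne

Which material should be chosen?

sample Q

Normalizing units and computing the index:
  sample U: E = 108.8 GPa, ρ = 4540 kg/m³, cost = 25.00 $/kg
  sample C: E = 401.1 GPa, ρ = 19300 kg/m³, cost = 44.00 $/kg
  sample X: E = 205.0 GPa, ρ = 8000 kg/m³, cost = 3.800 $/kg
  sample D: E = 71.07 GPa, ρ = 2820 kg/m³, cost = 2.000 $/kg
  sample S: E = 2.951 GPa, ρ = 1150 kg/m³, cost = 3.800 $/kg
  sample Q: E = 31.60 GPa, ρ = 2307 kg/m³, cost = 0.05732 $/kg
  sample Y: E = 2.478 GPa, ρ = 1220 kg/m³, cost = 3.510 $/kg
  sample Q: M = 239 MN·m per $
  sample D: M = 12.6 MN·m per $
  sample X: M = 6.74 MN·m per $
  sample U: M = 0.959 MN·m per $
  sample S: M = 0.675 MN·m per $
  sample Y: M = 0.579 MN·m per $
  sample C: M = 0.472 MN·m per $
Sample Q has the largest M.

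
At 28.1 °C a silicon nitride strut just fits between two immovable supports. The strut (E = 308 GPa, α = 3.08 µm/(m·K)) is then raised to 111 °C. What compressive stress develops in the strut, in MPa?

78.6 MPa

ΔT = 82.90 K. Constrained thermal stress σ = E·α·ΔT = 308.0×10³ MPa × 3.08×10⁻⁶ × 82.90 = 78.6 MPa (compressive).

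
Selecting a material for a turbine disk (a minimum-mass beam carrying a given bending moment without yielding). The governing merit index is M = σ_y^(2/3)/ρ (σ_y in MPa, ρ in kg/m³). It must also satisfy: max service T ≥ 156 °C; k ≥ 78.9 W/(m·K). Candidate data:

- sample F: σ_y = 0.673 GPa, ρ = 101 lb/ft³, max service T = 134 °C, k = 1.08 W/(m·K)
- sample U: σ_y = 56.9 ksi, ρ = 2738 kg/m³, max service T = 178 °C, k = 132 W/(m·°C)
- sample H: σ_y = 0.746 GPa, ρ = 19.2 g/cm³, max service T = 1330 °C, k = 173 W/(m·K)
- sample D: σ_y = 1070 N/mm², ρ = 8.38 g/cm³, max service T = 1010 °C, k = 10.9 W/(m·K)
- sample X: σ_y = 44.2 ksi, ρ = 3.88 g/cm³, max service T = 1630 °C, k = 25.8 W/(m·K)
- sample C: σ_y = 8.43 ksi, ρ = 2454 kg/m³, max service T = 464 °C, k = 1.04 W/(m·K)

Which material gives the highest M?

Screen on constraints: max service T ≥ 156 °C; k ≥ 78.9 W/(m·K). Survivors: sample U, sample H.
Convert each candidate to consistent units, then evaluate M:
  sample U: σ_y = 392.3 MPa, ρ = 2738 kg/m³
  sample H: σ_y = 746.0 MPa, ρ = 19200 kg/m³
  sample U: M = 19.6×10⁻³
  sample H: M = 4.28×10⁻³
Sample U ranks first.

sample U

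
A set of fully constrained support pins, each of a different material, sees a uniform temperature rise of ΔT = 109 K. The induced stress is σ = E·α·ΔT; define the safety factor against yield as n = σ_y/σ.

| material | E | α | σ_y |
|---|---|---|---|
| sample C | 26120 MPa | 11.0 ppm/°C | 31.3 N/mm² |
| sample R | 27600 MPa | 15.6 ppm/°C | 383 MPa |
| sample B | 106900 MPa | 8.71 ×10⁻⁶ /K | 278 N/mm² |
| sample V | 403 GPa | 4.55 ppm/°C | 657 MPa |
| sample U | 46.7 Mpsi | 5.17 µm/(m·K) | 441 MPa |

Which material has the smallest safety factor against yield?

With everything in SI (GPa, ×10⁻⁶/K, MPa):
  sample C: E = 26.12, α = 11.0, σ_y = 31.30 → σ = 31.3 MPa, n = 0.999
  sample R: E = 27.60, α = 15.6, σ_y = 383.0 → σ = 46.9 MPa, n = 8.16
  sample B: E = 106.9, α = 8.71, σ_y = 278.0 → σ = 101 MPa, n = 2.74
  sample V: E = 403.0, α = 4.55, σ_y = 657.0 → σ = 200 MPa, n = 3.29
  sample U: E = 322.0, α = 5.17, σ_y = 441.0 → σ = 181 MPa, n = 2.43
The minimum is sample C at n = 0.999.

sample C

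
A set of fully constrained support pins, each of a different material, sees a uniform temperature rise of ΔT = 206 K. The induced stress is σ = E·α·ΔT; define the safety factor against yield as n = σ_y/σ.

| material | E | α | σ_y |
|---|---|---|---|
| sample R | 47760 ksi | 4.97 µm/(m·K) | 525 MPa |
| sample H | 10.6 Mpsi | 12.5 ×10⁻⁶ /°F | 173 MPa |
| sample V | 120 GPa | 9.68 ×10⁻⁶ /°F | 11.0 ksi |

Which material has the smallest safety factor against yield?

sample V

Per material, after unit conversion:
  sample R: E = 329.3, α = 4.97, σ_y = 525.0 → σ = 337 MPa, n = 1.56
  sample H: E = 73.08, α = 22.5, σ_y = 173.0 → σ = 339 MPa, n = 0.511
  sample V: E = 120.0, α = 17.4, σ_y = 75.84 → σ = 431 MPa, n = 0.176
The minimum is sample V at n = 0.176.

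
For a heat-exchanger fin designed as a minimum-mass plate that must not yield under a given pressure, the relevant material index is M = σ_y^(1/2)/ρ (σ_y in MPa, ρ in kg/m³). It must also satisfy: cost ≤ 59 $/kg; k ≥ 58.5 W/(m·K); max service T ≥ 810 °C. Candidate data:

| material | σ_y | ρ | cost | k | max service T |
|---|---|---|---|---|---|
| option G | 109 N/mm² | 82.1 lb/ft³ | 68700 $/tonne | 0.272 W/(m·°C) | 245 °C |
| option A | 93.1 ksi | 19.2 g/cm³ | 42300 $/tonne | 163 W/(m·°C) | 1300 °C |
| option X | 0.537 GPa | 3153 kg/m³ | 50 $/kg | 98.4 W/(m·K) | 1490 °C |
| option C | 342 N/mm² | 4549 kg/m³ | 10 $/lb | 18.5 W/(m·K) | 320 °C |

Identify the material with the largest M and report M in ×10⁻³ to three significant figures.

Screen on constraints: cost ≤ 59 $/kg; k ≥ 58.5 W/(m·K); max service T ≥ 810 °C. Survivors: option A, option X.
In SI units:
  option A: σ_y = 641.9 MPa, ρ = 19200 kg/m³
  option X: σ_y = 537.0 MPa, ρ = 3153 kg/m³
  option X: M = 7.35×10⁻³
  option A: M = 1.32×10⁻³
The maximum is for option X.

option X, M = 7.35×10⁻³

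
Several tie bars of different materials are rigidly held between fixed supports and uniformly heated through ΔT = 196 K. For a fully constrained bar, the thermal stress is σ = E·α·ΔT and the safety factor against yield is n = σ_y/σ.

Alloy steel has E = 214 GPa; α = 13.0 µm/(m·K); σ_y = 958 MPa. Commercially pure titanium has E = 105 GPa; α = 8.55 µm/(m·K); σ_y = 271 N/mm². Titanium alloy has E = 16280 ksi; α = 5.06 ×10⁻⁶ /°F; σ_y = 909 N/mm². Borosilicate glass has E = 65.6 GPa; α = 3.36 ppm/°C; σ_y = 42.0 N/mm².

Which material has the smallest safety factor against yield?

borosilicate glass

With everything in SI (GPa, ×10⁻⁶/K, MPa):
  alloy steel: E = 214.0, α = 13.0, σ_y = 958.0 → σ = 545 MPa, n = 1.76
  commercially pure titanium: E = 105.0, α = 8.55, σ_y = 271.0 → σ = 176 MPa, n = 1.54
  titanium alloy: E = 112.2, α = 9.11, σ_y = 909.0 → σ = 200 MPa, n = 4.54
  borosilicate glass: E = 65.60, α = 3.36, σ_y = 42.00 → σ = 43.2 MPa, n = 0.972
Borosilicate glass has the lowest safety factor, n = 0.972.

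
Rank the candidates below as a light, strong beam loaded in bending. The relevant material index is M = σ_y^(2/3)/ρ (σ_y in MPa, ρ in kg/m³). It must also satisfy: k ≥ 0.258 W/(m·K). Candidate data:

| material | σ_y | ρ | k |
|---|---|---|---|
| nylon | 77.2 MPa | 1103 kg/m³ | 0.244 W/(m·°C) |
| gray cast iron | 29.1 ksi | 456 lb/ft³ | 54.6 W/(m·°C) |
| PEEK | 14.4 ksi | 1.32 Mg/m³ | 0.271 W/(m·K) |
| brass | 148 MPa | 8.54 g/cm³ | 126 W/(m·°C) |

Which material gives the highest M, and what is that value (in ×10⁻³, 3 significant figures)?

PEEK, M = 16.2×10⁻³

Screen on constraints: k ≥ 0.258 W/(m·K). Survivors: gray cast iron, PEEK, brass.
In SI units:
  gray cast iron: σ_y = 200.6 MPa, ρ = 7304 kg/m³
  PEEK: σ_y = 99.28 MPa, ρ = 1320 kg/m³
  brass: σ_y = 148.0 MPa, ρ = 8540 kg/m³
  PEEK: M = 16.2×10⁻³
  gray cast iron: M = 4.69×10⁻³
  brass: M = 3.28×10⁻³
The maximum is for PEEK.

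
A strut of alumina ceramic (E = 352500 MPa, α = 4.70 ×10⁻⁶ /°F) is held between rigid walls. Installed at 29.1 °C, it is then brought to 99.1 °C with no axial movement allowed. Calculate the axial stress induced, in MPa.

E = 352500 MPa = 352.5 GPa.
α = 4.70×10⁻⁶/°F × 9/5 = 8.46×10⁻⁶/K.
ΔT = 70.00 K. Constrained thermal stress σ = E·α·ΔT = 352.5×10³ MPa × 8.46×10⁻⁶ × 70.00 = 209 MPa (compressive).

209 MPa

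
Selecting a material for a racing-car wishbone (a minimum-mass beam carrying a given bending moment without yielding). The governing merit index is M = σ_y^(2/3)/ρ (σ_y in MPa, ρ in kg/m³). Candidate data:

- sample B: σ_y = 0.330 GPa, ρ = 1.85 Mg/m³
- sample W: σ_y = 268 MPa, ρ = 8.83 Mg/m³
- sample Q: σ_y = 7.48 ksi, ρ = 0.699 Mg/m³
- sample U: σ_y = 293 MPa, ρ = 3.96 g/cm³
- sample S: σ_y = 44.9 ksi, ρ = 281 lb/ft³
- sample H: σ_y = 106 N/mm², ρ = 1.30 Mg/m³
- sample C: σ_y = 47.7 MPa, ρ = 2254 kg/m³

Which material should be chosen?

sample B

Putting every candidate on a common basis:
  sample B: σ_y = 330.0 MPa, ρ = 1850 kg/m³
  sample W: σ_y = 268.0 MPa, ρ = 8830 kg/m³
  sample Q: σ_y = 51.57 MPa, ρ = 699.0 kg/m³
  sample U: σ_y = 293.0 MPa, ρ = 3960 kg/m³
  sample S: σ_y = 309.6 MPa, ρ = 4501 kg/m³
  sample H: σ_y = 106.0 MPa, ρ = 1300 kg/m³
  sample C: σ_y = 47.70 MPa, ρ = 2254 kg/m³
  sample B: M = 25.8×10⁻³
  sample Q: M = 19.8×10⁻³
  sample H: M = 17.2×10⁻³
  sample U: M = 11.1×10⁻³
  sample S: M = 10.2×10⁻³
  sample C: M = 5.84×10⁻³
  sample W: M = 4.71×10⁻³
The maximum is for sample B.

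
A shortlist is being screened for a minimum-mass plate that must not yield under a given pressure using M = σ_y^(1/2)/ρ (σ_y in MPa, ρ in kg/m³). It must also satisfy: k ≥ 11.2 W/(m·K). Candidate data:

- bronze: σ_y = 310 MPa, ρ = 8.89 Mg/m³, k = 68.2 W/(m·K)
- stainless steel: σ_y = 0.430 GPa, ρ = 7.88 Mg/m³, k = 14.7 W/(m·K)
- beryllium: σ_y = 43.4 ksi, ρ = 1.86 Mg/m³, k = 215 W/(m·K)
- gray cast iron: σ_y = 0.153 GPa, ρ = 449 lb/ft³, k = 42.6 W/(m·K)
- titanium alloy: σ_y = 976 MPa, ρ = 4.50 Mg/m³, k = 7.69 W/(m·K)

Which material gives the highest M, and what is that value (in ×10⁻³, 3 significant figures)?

beryllium, M = 9.30×10⁻³

Screen on constraints: k ≥ 11.2 W/(m·K). Survivors: bronze, stainless steel, beryllium, gray cast iron.
In SI units:
  bronze: σ_y = 310.0 MPa, ρ = 8890 kg/m³
  stainless steel: σ_y = 430.0 MPa, ρ = 7880 kg/m³
  beryllium: σ_y = 299.2 MPa, ρ = 1860 kg/m³
  gray cast iron: σ_y = 153.0 MPa, ρ = 7192 kg/m³
  beryllium: M = 9.30×10⁻³
  stainless steel: M = 2.63×10⁻³
  bronze: M = 1.98×10⁻³
  gray cast iron: M = 1.72×10⁻³
Beryllium ranks first.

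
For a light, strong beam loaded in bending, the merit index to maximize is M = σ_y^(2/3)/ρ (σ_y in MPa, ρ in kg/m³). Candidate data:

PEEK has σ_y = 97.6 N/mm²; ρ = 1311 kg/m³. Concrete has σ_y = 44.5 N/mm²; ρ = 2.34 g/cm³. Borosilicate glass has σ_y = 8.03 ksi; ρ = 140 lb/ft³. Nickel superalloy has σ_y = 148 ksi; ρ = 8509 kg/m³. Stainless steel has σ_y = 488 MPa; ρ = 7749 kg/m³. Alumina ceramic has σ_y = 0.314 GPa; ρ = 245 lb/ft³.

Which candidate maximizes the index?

PEEK

Convert each candidate to consistent units, then evaluate M:
  PEEK: σ_y = 97.60 MPa, ρ = 1311 kg/m³
  concrete: σ_y = 44.50 MPa, ρ = 2340 kg/m³
  borosilicate glass: σ_y = 55.36 MPa, ρ = 2243 kg/m³
  nickel superalloy: σ_y = 1020 MPa, ρ = 8509 kg/m³
  stainless steel: σ_y = 488.0 MPa, ρ = 7749 kg/m³
  alumina ceramic: σ_y = 314.0 MPa, ρ = 3925 kg/m³
  PEEK: M = 16.2×10⁻³
  nickel superalloy: M = 11.9×10⁻³
  alumina ceramic: M = 11.8×10⁻³
  stainless steel: M = 8.00×10⁻³
  borosilicate glass: M = 6.48×10⁻³
  concrete: M = 5.37×10⁻³
PEEK has the largest M.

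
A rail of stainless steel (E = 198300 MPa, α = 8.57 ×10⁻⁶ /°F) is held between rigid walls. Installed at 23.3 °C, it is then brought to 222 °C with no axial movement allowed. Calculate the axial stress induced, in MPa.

608 MPa

E = 198300 MPa = 198.3 GPa.
α = 8.57×10⁻⁶/°F × 9/5 = 15.4×10⁻⁶/K.
ΔT = 198.7 K. Constrained thermal stress σ = E·α·ΔT = 198.3×10³ MPa × 15.4×10⁻⁶ × 198.7 = 608 MPa (compressive).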